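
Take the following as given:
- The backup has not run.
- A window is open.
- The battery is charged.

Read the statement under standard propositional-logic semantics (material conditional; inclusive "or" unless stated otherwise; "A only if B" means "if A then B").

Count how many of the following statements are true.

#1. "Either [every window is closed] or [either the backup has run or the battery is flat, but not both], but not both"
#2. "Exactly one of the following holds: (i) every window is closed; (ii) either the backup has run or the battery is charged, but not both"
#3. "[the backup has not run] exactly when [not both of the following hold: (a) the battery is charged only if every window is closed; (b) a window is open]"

2

Let Q = "a window is open" (True), M = "the backup has run" (False), D = "the battery is charged" (True).

#1: Formalization: not Q xor (M xor not D)

not Q = not True = False
not D = not True = False
M xor not D = False xor False = False
not Q xor (M xor not D) = False xor False = False
Hence #1 is false.

#2: This is not Q xor (M xor D).

not Q = not True = False
M xor D = False xor True = True
not Q xor (M xor D) = False xor True = True
Hence #2 is true.

#3: Formalization: not M iff ((D -> not Q) nand Q)

not M = not False = True
not Q = not True = False
D -> not Q = True -> False = False
(D -> not Q) nand Q = False nand True = True
not M iff ((D -> not Q) nand Q) = True iff True = True
So #3 is true.

True statements: 2 (#2, #3).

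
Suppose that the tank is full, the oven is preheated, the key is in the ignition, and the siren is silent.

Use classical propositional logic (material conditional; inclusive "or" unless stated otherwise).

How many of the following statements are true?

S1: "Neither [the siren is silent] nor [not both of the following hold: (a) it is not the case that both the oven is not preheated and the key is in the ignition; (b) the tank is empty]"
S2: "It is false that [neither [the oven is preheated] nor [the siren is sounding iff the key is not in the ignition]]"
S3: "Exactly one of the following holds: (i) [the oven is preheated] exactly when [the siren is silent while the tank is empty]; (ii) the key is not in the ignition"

1

Let U = "the siren is sounding" (F), S = "the oven is preheated" (T), G = "the key is in the ignition" (T), D = "the tank is full" (T).

S1: This is ¬U ↓ ((¬S ↑ G) ↑ ¬D).

¬U = ¬F = T
¬S = ¬T = F
¬S ↑ G = F ↑ T = T
¬D = ¬T = F
(¬S ↑ G) ↑ ¬D = T ↑ F = T
¬U ↓ ((¬S ↑ G) ↑ ¬D) = T ↓ T = F
Thus S1 is false.

S2: This is ¬(S ↓ (U ↔ ¬G)).

¬G = ¬T = F
U ↔ ¬G = F ↔ F = T
S ↓ (U ↔ ¬G) = T ↓ T = F
¬(S ↓ (U ↔ ¬G)) = ¬F = T
So S2 is true.

S3: Parsed as (S ↔ (¬U ∧ ¬D)) ⊕ ¬G

¬U = ¬F = T
¬D = ¬T = F
¬U ∧ ¬D = T ∧ F = F
S ↔ (¬U ∧ ¬D) = T ↔ F = F
¬G = ¬T = F
(S ↔ (¬U ∧ ¬D)) ⊕ ¬G = F ⊕ F = F
Thus S3 is false.

True statements: 1 (S2).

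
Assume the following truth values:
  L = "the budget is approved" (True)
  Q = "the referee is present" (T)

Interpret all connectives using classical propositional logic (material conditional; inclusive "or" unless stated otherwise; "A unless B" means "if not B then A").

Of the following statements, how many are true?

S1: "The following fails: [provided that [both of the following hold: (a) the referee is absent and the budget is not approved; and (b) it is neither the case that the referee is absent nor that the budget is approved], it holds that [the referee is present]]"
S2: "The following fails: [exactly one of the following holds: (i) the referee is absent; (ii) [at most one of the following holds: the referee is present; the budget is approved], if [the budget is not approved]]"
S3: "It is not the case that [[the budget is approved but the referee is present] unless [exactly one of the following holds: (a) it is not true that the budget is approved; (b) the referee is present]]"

S1: In symbols: ~(((~Q & ~L) & (~Q nor L)) -> Q)

~Q = ~T = F
~L = ~T = F
~Q & ~L = F & F = F
~Q = ~T = F
~Q nor L = F nor T = F
(~Q & ~L) & (~Q nor L) = F & F = F
((~Q & ~L) & (~Q nor L)) -> Q = F -> T = T
~(((~Q & ~L) & (~Q nor L)) -> Q) = ~T = F
So S1 is false.

S2: Parsed as ~(~Q xor (~L -> (Q nand L)))

~Q = ~T = F
~L = ~T = F
Q nand L = T nand T = F
~L -> (Q nand L) = F -> F = T
~Q xor (~L -> (Q nand L)) = F xor T = T
~(~Q xor (~L -> (Q nand L))) = ~T = F
Thus S2 is false.

S3: In symbols: ~((L & Q) | (~L xor Q))

L & Q = T & T = T
~L = ~T = F
~L xor Q = F xor T = T
(L & Q) | (~L xor Q) = T | T = T
~((L & Q) | (~L xor Q)) = ~T = F
Thus S3 is false.

0 of the 3 statements are true (none).

0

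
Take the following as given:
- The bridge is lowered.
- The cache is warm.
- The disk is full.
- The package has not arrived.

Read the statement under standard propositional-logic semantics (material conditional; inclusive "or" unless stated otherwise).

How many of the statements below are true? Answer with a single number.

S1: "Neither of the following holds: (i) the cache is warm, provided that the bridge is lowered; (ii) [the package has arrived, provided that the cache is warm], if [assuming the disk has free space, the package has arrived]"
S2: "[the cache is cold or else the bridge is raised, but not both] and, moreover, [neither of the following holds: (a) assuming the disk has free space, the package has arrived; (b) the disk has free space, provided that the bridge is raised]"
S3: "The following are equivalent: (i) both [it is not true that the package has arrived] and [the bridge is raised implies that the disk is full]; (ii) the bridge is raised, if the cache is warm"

0

Let R = "the bridge is raised" (F), U = "the cache is warm" (T), G = "the disk is full" (T), N = "the package has arrived" (F).

S1: In symbols: (¬R → U) ↓ ((¬G → N) → (U → N))

¬R = ¬F = T
¬R → U = T → T = T
¬G = ¬T = F
¬G → N = F → F = T
U → N = T → F = F
(¬G → N) → (U → N) = T → F = F
(¬R → U) ↓ ((¬G → N) → (U → N)) = T ↓ F = F
So S1 is false.

S2: Parsed as (¬U ⊕ R) ∧ ((¬G → N) ↓ (R → ¬G))

¬U = ¬T = F
¬U ⊕ R = F ⊕ F = F
¬G = ¬T = F
¬G → N = F → F = T
¬G = ¬T = F
R → ¬G = F → F = T
(¬G → N) ↓ (R → ¬G) = T ↓ T = F
(¬U ⊕ R) ∧ ((¬G → N) ↓ (R → ¬G)) = F ∧ F = F
Thus S2 is false.

S3: In symbols: (¬N ∧ (R → G)) ↔ (U → R)

¬N = ¬F = T
R → G = F → T = T
¬N ∧ (R → G) = T ∧ T = T
U → R = T → F = F
(¬N ∧ (R → G)) ↔ (U → R) = T ↔ F = F
Thus S3 is false.

Count: 0.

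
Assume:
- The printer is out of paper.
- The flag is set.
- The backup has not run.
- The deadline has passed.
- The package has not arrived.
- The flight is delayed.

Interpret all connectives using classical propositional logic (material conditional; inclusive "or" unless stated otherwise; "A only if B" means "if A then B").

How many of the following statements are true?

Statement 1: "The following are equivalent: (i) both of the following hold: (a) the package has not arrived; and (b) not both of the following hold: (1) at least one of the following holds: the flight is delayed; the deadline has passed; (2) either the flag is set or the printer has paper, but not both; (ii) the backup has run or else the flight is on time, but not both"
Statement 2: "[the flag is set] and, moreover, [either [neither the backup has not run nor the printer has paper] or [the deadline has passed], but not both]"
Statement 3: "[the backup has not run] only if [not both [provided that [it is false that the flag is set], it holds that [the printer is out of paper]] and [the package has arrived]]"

Let U = "the package has arrived" (False), V = "the flight is delayed" (True), S = "the deadline has passed" (True), Q = "the flag is set" (True), P = "the printer has paper" (False), R = "the backup has run" (False).

Statement 1: Parsed as (not U and ((V or S) nand (Q xor P))) iff (R xor not V)

not U = not False = True
V or S = True or True = True
Q xor P = True xor False = True
(V or S) nand (Q xor P) = True nand True = False
not U and ((V or S) nand (Q xor P)) = True and False = False
not V = not True = False
R xor not V = False xor False = False
(not U and ((V or S) nand (Q xor P))) iff (R xor not V) = False iff False = True
So Statement 1 is true.

Statement 2: This is Q and ((not R nor P) xor S).

not R = not False = True
not R nor P = True nor False = False
(not R nor P) xor S = False xor True = True
Q and ((not R nor P) xor S) = True and True = True
Hence Statement 2 is true.

Statement 3: Parsed as not R -> ((not Q -> not P) nand U)

not R = not False = True
not Q = not True = False
not P = not False = True
not Q -> not P = False -> True = True
(not Q -> not P) nand U = True nand False = True
not R -> ((not Q -> not P) nand U) = True -> True = True
Thus Statement 3 is true.

3 of the 3 statements are true (Statement 1, Statement 2, Statement 3).

3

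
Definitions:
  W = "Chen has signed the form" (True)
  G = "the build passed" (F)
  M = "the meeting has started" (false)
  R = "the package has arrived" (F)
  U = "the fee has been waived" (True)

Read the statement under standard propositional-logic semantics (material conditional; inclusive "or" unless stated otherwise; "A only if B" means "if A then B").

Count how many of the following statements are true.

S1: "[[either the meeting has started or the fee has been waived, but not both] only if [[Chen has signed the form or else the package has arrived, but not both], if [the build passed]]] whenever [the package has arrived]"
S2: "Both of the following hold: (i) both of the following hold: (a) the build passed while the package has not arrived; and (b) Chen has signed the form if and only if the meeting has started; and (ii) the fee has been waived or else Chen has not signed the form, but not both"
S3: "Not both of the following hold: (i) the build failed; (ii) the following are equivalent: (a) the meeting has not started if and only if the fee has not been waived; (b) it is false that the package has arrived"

2

S1: Parsed as R -> ((M xor U) -> (G -> (W xor R)))

M xor U = False xor True = True
W xor R = True xor False = True
G -> (W xor R) = False -> True = True
(M xor U) -> (G -> (W xor R)) = True -> True = True
R -> ((M xor U) -> (G -> (W xor R))) = False -> True = True
Thus S1 is true.

S2: Parsed as ((G and not R) and (W iff M)) and (U xor not W)

not R = not False = True
G and not R = False and True = False
W iff M = True iff False = False
(G and not R) and (W iff M) = False and False = False
not W = not True = False
U xor not W = True xor False = True
((G and not R) and (W iff M)) and (U xor not W) = False and True = False
Hence S2 is false.

S3: Parsed as not G nand ((not M iff not U) iff not R)

not G = not False = True
not M = not False = True
not U = not True = False
not M iff not U = True iff False = False
not R = not False = True
(not M iff not U) iff not R = False iff True = False
not G nand ((not M iff not U) iff not R) = True nand False = True
Hence S3 is true.

Count: 2.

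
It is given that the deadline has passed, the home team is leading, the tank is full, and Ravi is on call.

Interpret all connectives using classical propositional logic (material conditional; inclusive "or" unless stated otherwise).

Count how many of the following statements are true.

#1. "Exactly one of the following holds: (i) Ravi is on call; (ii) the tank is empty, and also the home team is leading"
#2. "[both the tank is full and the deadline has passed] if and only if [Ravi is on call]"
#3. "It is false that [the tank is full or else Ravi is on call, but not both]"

Let S = "Ravi is on call" (T), R = "the tank is full" (T), Q = "the home team is leading" (T), P = "the deadline has passed" (T).

#1: Parsed as S ⊕ (¬R ∧ Q)

¬R = ¬T = F
¬R ∧ Q = F ∧ T = F
S ⊕ (¬R ∧ Q) = T ⊕ F = T
Hence #1 is true.

#2: Formalization: (R ∧ P) ↔ S

R ∧ P = T ∧ T = T
(R ∧ P) ↔ S = T ↔ T = T
So #2 is true.

#3: Formalization: ¬(R ⊕ S)

R ⊕ S = T ⊕ T = F
¬(R ⊕ S) = ¬F = T
Thus #3 is true.

True statements: 3 (#1, #2, #3).

3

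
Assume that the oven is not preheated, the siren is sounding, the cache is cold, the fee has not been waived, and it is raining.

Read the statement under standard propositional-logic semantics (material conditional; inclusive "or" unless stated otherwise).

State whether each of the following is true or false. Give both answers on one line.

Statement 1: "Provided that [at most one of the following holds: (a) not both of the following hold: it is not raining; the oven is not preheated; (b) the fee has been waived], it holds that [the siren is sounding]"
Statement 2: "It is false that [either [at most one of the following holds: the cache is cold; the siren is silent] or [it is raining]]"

Let H = "it is raining" (T), Q = "the oven is preheated" (F), M = "the fee has been waived" (F), V = "the siren is sounding" (T), R = "the cache is warm" (F).

Statement 1: Formalization: ((~H nand ~Q) nand M) -> V

~H = ~T = F
~Q = ~F = T
~H nand ~Q = F nand T = T
(~H nand ~Q) nand M = T nand F = T
((~H nand ~Q) nand M) -> V = T -> T = T
Thus Statement 1 is true.

Statement 2: In symbols: ~((~R nand ~V) | H)

~R = ~F = T
~V = ~T = F
~R nand ~V = T nand F = T
(~R nand ~V) | H = T | T = T
~((~R nand ~V) | H) = ~T = F
Hence Statement 2 is false.

Statement 1 True; Statement 2 False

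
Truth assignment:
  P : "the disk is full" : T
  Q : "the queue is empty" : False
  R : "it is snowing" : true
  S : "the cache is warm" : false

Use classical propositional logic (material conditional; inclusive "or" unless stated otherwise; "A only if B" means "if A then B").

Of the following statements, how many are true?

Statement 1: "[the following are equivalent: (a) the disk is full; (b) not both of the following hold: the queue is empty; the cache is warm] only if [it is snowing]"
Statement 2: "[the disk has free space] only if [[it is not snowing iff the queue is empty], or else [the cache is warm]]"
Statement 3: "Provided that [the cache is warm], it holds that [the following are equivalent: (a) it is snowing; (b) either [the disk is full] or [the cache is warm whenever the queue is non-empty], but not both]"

Statement 1: Formalization: (P iff (Q nand S)) -> R

Q nand S = False nand False = True
P iff (Q nand S) = True iff True = True
(P iff (Q nand S)) -> R = True -> True = True
Hence Statement 1 is true.

Statement 2: Formalization: not P -> ((not R iff Q) or S)

not P = not True = False
not R = not True = False
not R iff Q = False iff False = True
(not R iff Q) or S = True or False = True
not P -> ((not R iff Q) or S) = False -> True = True
Thus Statement 2 is true.

Statement 3: In symbols: S -> (R iff (P xor (not Q -> S)))

not Q = not False = True
not Q -> S = True -> False = False
P xor (not Q -> S) = True xor False = True
R iff (P xor (not Q -> S)) = True iff True = True
S -> (R iff (P xor (not Q -> S))) = False -> True = True
Hence Statement 3 is true.

3 of the 3 statements are true (Statement 1, Statement 2, Statement 3).

3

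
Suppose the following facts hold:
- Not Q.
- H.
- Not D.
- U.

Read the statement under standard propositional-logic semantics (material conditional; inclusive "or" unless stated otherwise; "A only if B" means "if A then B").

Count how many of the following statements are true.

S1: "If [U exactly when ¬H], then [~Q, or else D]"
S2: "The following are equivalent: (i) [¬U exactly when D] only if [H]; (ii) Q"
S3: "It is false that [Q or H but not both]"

1

S1: In symbols: (U <-> ~H) -> (~Q | D)

~H = ~T = F
U <-> ~H = T <-> F = F
~Q = ~F = T
~Q | D = T | F = T
(U <-> ~H) -> (~Q | D) = F -> T = T
Hence S1 is true.

S2: Formalization: ((~U <-> D) -> H) <-> Q

~U = ~T = F
~U <-> D = F <-> F = T
(~U <-> D) -> H = T -> T = T
((~U <-> D) -> H) <-> Q = T <-> F = F
So S2 is false.

S3: This is ~(Q xor H).

Q xor H = F xor T = T
~(Q xor H) = ~T = F
Thus S3 is false.

True statements: 1 (S1).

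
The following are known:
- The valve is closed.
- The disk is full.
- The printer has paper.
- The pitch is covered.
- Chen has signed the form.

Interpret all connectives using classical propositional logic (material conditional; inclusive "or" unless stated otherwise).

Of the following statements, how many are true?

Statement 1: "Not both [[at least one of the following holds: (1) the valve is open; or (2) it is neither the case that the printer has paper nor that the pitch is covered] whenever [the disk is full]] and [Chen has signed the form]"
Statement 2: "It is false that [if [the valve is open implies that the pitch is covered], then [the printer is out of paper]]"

2

Let Q = "the disk is full" (T), P = "the valve is open" (F), R = "the printer has paper" (T), S = "the pitch is covered" (T), U = "Chen has signed the form" (T).

Statement 1: Parsed as (Q -> (P | (R nor S))) nand U

R nor S = T nor T = F
P | (R nor S) = F | F = F
Q -> (P | (R nor S)) = T -> F = F
(Q -> (P | (R nor S))) nand U = F nand T = T
Thus Statement 1 is true.

Statement 2: Parsed as ~((P -> S) -> ~R)

P -> S = F -> T = T
~R = ~T = F
(P -> S) -> ~R = T -> F = F
~((P -> S) -> ~R) = ~F = T
Thus Statement 2 is true.

Count: 2.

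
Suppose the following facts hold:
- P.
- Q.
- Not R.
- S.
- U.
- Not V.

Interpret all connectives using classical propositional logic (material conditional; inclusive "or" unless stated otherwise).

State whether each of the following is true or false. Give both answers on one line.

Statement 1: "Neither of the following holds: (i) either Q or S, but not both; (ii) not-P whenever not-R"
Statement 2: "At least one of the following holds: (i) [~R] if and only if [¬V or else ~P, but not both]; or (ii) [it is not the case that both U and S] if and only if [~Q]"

Statement 1: In symbols: (Q xor S) nor (not R -> not P)

Q xor S = True xor True = False
not R = not False = True
not P = not True = False
not R -> not P = True -> False = False
(Q xor S) nor (not R -> not P) = False nor False = True
Thus Statement 1 is true.

Statement 2: Formalization: (not R iff (not V xor not P)) or ((U nand S) iff not Q)

not R = not False = True
not V = not False = True
not P = not True = False
not V xor not P = True xor False = True
not R iff (not V xor not P) = True iff True = True
U nand S = True nand True = False
not Q = not True = False
(U nand S) iff not Q = False iff False = True
(not R iff (not V xor not P)) or ((U nand S) iff not Q) = True or True = True
So Statement 2 is true.

Statement 1 True / Statement 2 True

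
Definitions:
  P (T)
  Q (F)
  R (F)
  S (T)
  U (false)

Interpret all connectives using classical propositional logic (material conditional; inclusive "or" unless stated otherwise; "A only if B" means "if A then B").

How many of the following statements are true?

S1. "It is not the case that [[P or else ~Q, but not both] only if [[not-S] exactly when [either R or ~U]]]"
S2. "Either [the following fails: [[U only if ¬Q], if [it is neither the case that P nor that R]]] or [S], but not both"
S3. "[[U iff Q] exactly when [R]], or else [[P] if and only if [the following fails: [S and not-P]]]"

S1: Parsed as not ((P xor not Q) -> (not S iff (R or not U)))

not Q = not False = True
P xor not Q = True xor True = False
not S = not True = False
not U = not False = True
R or not U = False or True = True
not S iff (R or not U) = False iff True = False
(P xor not Q) -> (not S iff (R or not U)) = False -> False = True
not ((P xor not Q) -> (not S iff (R or not U))) = not True = False
So S1 is false.

S2: Formalization: not ((P nor R) -> (U -> not Q)) xor S

P nor R = True nor False = False
not Q = not False = True
U -> not Q = False -> True = True
(P nor R) -> (U -> not Q) = False -> True = True
not ((P nor R) -> (U -> not Q)) = not True = False
not ((P nor R) -> (U -> not Q)) xor S = False xor True = True
Hence S2 is true.

S3: Parsed as ((U iff Q) iff R) or (P iff not (S and not P))

U iff Q = False iff False = True
(U iff Q) iff R = True iff False = False
not P = not True = False
S and not P = True and False = False
not (S and not P) = not False = True
P iff not (S and not P) = True iff True = True
((U iff Q) iff R) or (P iff not (S and not P)) = False or True = True
Thus S3 is true.

2 of the 3 statements are true.

2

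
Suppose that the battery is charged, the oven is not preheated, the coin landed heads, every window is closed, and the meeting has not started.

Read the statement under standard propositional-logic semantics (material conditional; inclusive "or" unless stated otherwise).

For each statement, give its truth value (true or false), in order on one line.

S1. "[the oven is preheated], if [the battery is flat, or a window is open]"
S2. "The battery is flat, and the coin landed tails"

Let R = "the battery is charged" (T), N = "a window is open" (F), H = "the oven is preheated" (F), P = "the coin landed heads" (T).

S1: This is (~R | N) -> H.

~R = ~T = F
~R | N = F | F = F
(~R | N) -> H = F -> F = T
So S1 is true.

S2: Parsed as ~R & ~P

~R = ~T = F
~P = ~T = F
~R & ~P = F & F = F
So S2 is false.

S1 true, S2 false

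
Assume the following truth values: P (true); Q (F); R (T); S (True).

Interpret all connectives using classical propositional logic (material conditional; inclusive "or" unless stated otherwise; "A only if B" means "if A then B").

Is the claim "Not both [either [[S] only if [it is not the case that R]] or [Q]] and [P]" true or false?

true

Parsed as ((S -> not R) or Q) nand P

not R = not True = False
S -> not R = True -> False = False
(S -> not R) or Q = False or False = False
((S -> not R) or Q) nand P = False nand True = True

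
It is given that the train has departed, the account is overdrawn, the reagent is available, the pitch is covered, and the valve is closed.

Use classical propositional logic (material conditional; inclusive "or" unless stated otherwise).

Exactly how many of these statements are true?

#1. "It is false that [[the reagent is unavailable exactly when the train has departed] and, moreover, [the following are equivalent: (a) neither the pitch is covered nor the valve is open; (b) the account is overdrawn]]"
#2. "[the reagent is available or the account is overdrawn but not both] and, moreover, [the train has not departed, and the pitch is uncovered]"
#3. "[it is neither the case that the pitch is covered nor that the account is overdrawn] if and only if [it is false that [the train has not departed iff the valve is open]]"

2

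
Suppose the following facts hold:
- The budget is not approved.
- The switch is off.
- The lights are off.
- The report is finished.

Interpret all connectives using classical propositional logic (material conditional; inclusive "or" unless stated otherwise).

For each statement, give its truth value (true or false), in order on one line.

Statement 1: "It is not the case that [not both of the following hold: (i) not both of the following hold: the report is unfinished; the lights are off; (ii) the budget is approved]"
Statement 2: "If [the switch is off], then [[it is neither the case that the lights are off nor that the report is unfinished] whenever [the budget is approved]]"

Let S = "the report is finished" (T), R = "the lights are on" (F), P = "the budget is approved" (F), Q = "the switch is on" (F).

Statement 1: In symbols: ¬((¬S ↑ ¬R) ↑ P)

¬S = ¬T = F
¬R = ¬F = T
¬S ↑ ¬R = F ↑ T = T
(¬S ↑ ¬R) ↑ P = T ↑ F = T
¬((¬S ↑ ¬R) ↑ P) = ¬T = F
Hence Statement 1 is false.

Statement 2: In symbols: ¬Q → (P → (¬R ↓ ¬S))

¬Q = ¬F = T
¬R = ¬F = T
¬S = ¬T = F
¬R ↓ ¬S = T ↓ F = F
P → (¬R ↓ ¬S) = F → F = T
¬Q → (P → (¬R ↓ ¬S)) = T → T = T
Thus Statement 2 is true.

Statement 1 F; Statement 2 T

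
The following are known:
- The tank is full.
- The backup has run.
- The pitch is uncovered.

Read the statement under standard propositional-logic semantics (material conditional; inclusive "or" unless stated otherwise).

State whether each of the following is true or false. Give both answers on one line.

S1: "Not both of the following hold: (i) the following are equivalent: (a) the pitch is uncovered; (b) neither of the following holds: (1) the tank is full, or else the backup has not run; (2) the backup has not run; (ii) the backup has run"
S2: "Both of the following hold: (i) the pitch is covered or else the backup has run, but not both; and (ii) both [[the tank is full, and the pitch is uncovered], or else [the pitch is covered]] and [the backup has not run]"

S1 True, S2 False

Let R = "the pitch is covered" (F), P = "the tank is full" (T), Q = "the backup has run" (T).

S1: This is (~R <-> ((P | ~Q) nor ~Q)) nand Q.

~R = ~F = T
~Q = ~T = F
P | ~Q = T | F = T
~Q = ~T = F
(P | ~Q) nor ~Q = T nor F = F
~R <-> ((P | ~Q) nor ~Q) = T <-> F = F
(~R <-> ((P | ~Q) nor ~Q)) nand Q = F nand T = T
Thus S1 is true.

S2: This is (R xor Q) & (((P & ~R) | R) & ~Q).

R xor Q = F xor T = T
~R = ~F = T
P & ~R = T & T = T
(P & ~R) | R = T | F = T
~Q = ~T = F
((P & ~R) | R) & ~Q = T & F = F
(R xor Q) & (((P & ~R) | R) & ~Q) = T & F = F
Thus S2 is false.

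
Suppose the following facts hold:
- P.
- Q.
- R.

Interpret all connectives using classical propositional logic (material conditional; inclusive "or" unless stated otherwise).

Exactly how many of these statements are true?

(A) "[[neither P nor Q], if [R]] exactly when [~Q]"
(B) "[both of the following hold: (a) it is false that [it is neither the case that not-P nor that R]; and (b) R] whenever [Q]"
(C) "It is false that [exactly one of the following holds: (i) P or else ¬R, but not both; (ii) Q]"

(A): Parsed as (R -> (P nor Q)) <-> ~Q

P nor Q = T nor T = F
R -> (P nor Q) = T -> F = F
~Q = ~T = F
(R -> (P nor Q)) <-> ~Q = F <-> F = T
So (A) is true.

(B): Formalization: Q -> (~(~P nor R) & R)

~P = ~T = F
~P nor R = F nor T = F
~(~P nor R) = ~F = T
~(~P nor R) & R = T & T = T
Q -> (~(~P nor R) & R) = T -> T = T
So (B) is true.

(C): This is ~((P xor ~R) xor Q).

~R = ~T = F
P xor ~R = T xor F = T
(P xor ~R) xor Q = T xor T = F
~((P xor ~R) xor Q) = ~F = T
Thus (C) is true.

True statements: 3 ((A), (B), (C)).

3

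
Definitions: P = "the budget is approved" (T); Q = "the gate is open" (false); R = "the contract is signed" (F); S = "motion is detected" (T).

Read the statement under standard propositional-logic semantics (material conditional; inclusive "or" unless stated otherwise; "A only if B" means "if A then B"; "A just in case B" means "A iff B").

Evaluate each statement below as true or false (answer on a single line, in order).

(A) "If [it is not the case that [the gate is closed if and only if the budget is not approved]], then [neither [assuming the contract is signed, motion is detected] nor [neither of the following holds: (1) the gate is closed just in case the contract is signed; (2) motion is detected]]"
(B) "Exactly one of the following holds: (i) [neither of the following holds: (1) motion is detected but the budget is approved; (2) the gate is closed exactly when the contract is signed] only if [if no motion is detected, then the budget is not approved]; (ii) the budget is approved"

(A) F; (B) F

(A): This is ¬(¬Q ↔ ¬P) → ((R → S) ↓ ((¬Q ↔ R) ↓ S)).

¬Q = ¬F = T
¬P = ¬T = F
¬Q ↔ ¬P = T ↔ F = F
¬(¬Q ↔ ¬P) = ¬F = T
R → S = F → T = T
¬Q = ¬F = T
¬Q ↔ R = T ↔ F = F
(¬Q ↔ R) ↓ S = F ↓ T = F
(R → S) ↓ ((¬Q ↔ R) ↓ S) = T ↓ F = F
¬(¬Q ↔ ¬P) → ((R → S) ↓ ((¬Q ↔ R) ↓ S)) = T → F = F
Thus (A) is false.

(B): This is (((S ∧ P) ↓ (¬Q ↔ R)) → (¬S → ¬P)) ⊕ P.

S ∧ P = T ∧ T = T
¬Q = ¬F = T
¬Q ↔ R = T ↔ F = F
(S ∧ P) ↓ (¬Q ↔ R) = T ↓ F = F
¬S = ¬T = F
¬P = ¬T = F
¬S → ¬P = F → F = T
((S ∧ P) ↓ (¬Q ↔ R)) → (¬S → ¬P) = F → T = T
(((S ∧ P) ↓ (¬Q ↔ R)) → (¬S → ¬P)) ⊕ P = T ⊕ T = F
Hence (B) is false.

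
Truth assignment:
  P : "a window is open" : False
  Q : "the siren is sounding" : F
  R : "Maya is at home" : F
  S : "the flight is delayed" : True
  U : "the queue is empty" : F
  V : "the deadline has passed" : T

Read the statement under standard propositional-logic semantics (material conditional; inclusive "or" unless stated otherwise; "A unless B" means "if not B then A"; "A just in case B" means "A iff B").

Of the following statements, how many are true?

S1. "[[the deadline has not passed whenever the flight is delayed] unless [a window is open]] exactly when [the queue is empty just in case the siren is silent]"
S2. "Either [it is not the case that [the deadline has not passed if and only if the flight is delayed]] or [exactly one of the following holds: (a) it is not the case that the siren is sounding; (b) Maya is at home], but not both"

S1: Parsed as ((S -> ~V) | P) <-> (U <-> ~Q)

~V = ~T = F
S -> ~V = T -> F = F
(S -> ~V) | P = F | F = F
~Q = ~F = T
U <-> ~Q = F <-> T = F
((S -> ~V) | P) <-> (U <-> ~Q) = F <-> F = T
So S1 is true.

S2: Parsed as ~(~V <-> S) xor (~Q xor R)

~V = ~T = F
~V <-> S = F <-> T = F
~(~V <-> S) = ~F = T
~Q = ~F = T
~Q xor R = T xor F = T
~(~V <-> S) xor (~Q xor R) = T xor T = F
Thus S2 is false.

True statements: 1.

1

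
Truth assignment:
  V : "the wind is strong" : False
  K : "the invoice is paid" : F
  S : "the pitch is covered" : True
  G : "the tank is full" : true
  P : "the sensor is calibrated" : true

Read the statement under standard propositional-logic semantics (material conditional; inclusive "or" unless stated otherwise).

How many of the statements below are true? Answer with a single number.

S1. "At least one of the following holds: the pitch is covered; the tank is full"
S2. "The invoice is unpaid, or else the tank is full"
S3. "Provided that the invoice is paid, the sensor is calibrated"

S1: Formalization: S | G

S | G = T | T = T
So S1 is true.

S2: In symbols: ~K | G

~K = ~F = T
~K | G = T | T = T
Hence S2 is true.

S3: In symbols: K -> P

K -> P = F -> T = T
So S3 is true.

3 of the 3 statements are true.

3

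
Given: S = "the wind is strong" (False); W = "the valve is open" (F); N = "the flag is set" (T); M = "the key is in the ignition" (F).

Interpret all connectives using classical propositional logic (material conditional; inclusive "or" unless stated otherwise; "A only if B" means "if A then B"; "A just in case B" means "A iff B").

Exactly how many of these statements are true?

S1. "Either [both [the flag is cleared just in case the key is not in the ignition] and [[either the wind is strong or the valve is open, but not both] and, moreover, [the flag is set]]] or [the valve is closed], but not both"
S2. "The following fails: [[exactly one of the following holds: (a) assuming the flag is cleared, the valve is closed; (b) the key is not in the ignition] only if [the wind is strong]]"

S1: Parsed as ((~N <-> ~M) & ((S xor W) & N)) xor ~W

~N = ~T = F
~M = ~F = T
~N <-> ~M = F <-> T = F
S xor W = F xor F = F
(S xor W) & N = F & T = F
(~N <-> ~M) & ((S xor W) & N) = F & F = F
~W = ~F = T
((~N <-> ~M) & ((S xor W) & N)) xor ~W = F xor T = T
Hence S1 is true.

S2: Formalization: ~(((~N -> ~W) xor ~M) -> S)

~N = ~T = F
~W = ~F = T
~N -> ~W = F -> T = T
~M = ~F = T
(~N -> ~W) xor ~M = T xor T = F
((~N -> ~W) xor ~M) -> S = F -> F = T
~(((~N -> ~W) xor ~M) -> S) = ~T = F
Hence S2 is false.

1 of the 2 statements is true (S1).

1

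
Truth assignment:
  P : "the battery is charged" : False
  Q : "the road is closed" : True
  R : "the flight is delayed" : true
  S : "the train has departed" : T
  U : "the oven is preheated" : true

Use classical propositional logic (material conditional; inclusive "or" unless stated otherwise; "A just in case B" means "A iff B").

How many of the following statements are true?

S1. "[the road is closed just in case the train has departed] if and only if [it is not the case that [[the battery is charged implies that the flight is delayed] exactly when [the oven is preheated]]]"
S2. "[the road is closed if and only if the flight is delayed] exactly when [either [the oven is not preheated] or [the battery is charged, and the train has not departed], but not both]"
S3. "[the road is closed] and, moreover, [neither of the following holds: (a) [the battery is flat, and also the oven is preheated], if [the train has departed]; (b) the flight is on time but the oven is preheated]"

S1: In symbols: (Q iff S) iff not ((P -> R) iff U)

Q iff S = True iff True = True
P -> R = False -> True = True
(P -> R) iff U = True iff True = True
not ((P -> R) iff U) = not True = False
(Q iff S) iff not ((P -> R) iff U) = True iff False = False
Hence S1 is false.

S2: In symbols: (Q iff R) iff (not U xor (P and not S))

Q iff R = True iff True = True
not U = not True = False
not S = not True = False
P and not S = False and False = False
not U xor (P and not S) = False xor False = False
(Q iff R) iff (not U xor (P and not S)) = True iff False = False
So S2 is false.

S3: Formalization: Q and ((S -> (not P and U)) nor (not R and U))

not P = not False = True
not P and U = True and True = True
S -> (not P and U) = True -> True = True
not R = not True = False
not R and U = False and True = False
(S -> (not P and U)) nor (not R and U) = True nor False = False
Q and ((S -> (not P and U)) nor (not R and U)) = True and False = False
So S3 is false.

Count: 0.

0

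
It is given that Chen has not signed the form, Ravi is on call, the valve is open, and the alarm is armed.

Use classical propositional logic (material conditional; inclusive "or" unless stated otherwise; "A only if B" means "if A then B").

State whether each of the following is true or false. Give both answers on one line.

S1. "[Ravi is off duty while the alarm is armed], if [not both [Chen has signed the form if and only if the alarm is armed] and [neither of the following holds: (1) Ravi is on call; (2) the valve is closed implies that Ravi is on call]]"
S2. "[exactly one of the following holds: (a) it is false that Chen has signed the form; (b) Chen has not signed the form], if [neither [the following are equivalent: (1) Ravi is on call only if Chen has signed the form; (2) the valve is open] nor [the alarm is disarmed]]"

S1 F; S2 F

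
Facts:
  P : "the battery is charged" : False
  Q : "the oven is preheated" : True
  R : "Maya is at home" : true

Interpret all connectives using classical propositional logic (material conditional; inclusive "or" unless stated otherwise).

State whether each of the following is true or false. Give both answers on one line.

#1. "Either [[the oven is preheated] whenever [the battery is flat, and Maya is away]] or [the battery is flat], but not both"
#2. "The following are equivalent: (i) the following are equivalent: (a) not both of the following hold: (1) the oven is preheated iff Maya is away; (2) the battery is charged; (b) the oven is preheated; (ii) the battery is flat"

#1 false, #2 true

#1: In symbols: ((¬P ∧ ¬R) → Q) ⊕ ¬P

¬P = ¬F = T
¬R = ¬T = F
¬P ∧ ¬R = T ∧ F = F
(¬P ∧ ¬R) → Q = F → T = T
¬P = ¬F = T
((¬P ∧ ¬R) → Q) ⊕ ¬P = T ⊕ T = F
Hence #1 is false.

#2: In symbols: (((Q ↔ ¬R) ↑ P) ↔ Q) ↔ ¬P

¬R = ¬T = F
Q ↔ ¬R = T ↔ F = F
(Q ↔ ¬R) ↑ P = F ↑ F = T
((Q ↔ ¬R) ↑ P) ↔ Q = T ↔ T = T
¬P = ¬F = T
(((Q ↔ ¬R) ↑ P) ↔ Q) ↔ ¬P = T ↔ T = T
So #2 is true.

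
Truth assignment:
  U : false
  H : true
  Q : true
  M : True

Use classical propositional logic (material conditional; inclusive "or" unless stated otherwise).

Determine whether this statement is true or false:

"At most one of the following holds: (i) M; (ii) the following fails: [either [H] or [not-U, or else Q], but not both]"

In symbols: M nand ~(H xor (~U | Q))

~U = ~F = T
~U | Q = T | T = T
H xor (~U | Q) = T xor T = F
~(H xor (~U | Q)) = ~F = T
M nand ~(H xor (~U | Q)) = T nand T = F

The statement is false.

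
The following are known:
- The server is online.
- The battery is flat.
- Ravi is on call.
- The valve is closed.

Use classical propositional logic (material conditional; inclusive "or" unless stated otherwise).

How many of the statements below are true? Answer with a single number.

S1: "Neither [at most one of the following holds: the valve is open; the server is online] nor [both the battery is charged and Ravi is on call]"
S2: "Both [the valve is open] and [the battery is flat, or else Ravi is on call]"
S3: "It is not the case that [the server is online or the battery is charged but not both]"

Let S = "the valve is open" (F), P = "the server is online" (T), Q = "the battery is charged" (F), R = "Ravi is on call" (T).

S1: Parsed as (S ↑ P) ↓ (Q ∧ R)

S ↑ P = F ↑ T = T
Q ∧ R = F ∧ T = F
(S ↑ P) ↓ (Q ∧ R) = T ↓ F = F
So S1 is false.

S2: This is S ∧ (¬Q ∨ R).

¬Q = ¬F = T
¬Q ∨ R = T ∨ T = T
S ∧ (¬Q ∨ R) = F ∧ T = F
Hence S2 is false.

S3: Formalization: ¬(P ⊕ Q)

P ⊕ Q = T ⊕ F = T
¬(P ⊕ Q) = ¬T = F
So S3 is false.

0 of the 3 statements are true (none).

0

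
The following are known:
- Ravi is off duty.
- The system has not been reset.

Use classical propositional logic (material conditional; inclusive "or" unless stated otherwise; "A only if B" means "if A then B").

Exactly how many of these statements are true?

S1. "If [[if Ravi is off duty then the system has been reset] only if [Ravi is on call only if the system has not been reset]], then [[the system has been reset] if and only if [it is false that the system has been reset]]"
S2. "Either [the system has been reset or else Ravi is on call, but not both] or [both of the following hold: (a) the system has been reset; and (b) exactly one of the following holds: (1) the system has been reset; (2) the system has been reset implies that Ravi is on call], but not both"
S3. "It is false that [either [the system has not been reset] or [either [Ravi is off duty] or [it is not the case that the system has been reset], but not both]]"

0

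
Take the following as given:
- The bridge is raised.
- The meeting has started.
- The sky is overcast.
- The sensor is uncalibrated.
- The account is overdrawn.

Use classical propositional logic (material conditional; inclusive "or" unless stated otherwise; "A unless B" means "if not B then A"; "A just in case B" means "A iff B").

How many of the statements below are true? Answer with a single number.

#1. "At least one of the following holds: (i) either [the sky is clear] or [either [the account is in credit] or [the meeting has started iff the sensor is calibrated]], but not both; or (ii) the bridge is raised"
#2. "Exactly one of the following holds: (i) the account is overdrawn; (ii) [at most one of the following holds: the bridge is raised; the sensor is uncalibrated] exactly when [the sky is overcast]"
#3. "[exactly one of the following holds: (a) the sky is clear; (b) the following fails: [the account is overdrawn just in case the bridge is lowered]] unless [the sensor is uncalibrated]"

3

Let R = "the sky is overcast" (True), U = "the account is overdrawn" (True), Q = "the meeting has started" (True), S = "the sensor is calibrated" (False), P = "the bridge is raised" (True).

#1: This is (not R xor (not U or (Q iff S))) or P.

not R = not True = False
not U = not True = False
Q iff S = True iff False = False
not U or (Q iff S) = False or False = False
not R xor (not U or (Q iff S)) = False xor False = False
(not R xor (not U or (Q iff S))) or P = False or True = True
Hence #1 is true.

#2: This is U xor ((P nand not S) iff R).

not S = not False = True
P nand not S = True nand True = False
(P nand not S) iff R = False iff True = False
U xor ((P nand not S) iff R) = True xor False = True
Hence #2 is true.

#3: Parsed as (not R xor not (U iff not P)) or not S

not R = not True = False
not P = not True = False
U iff not P = True iff False = False
not (U iff not P) = not False = True
not R xor not (U iff not P) = False xor True = True
not S = not False = True
(not R xor not (U iff not P)) or not S = True or True = True
So #3 is true.

3 of the 3 statements are true.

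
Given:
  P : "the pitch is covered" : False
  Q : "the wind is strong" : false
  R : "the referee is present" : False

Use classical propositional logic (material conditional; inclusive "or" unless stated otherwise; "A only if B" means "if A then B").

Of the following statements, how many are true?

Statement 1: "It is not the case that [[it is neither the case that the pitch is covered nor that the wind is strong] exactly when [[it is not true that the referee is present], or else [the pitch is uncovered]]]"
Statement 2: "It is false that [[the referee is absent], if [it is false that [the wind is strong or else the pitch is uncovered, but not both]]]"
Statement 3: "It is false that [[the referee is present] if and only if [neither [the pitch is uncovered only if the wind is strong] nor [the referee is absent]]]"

Statement 1: In symbols: not ((P nor Q) iff (not R or not P))

P nor Q = False nor False = True
not R = not False = True
not P = not False = True
not R or not P = True or True = True
(P nor Q) iff (not R or not P) = True iff True = True
not ((P nor Q) iff (not R or not P)) = not True = False
So Statement 1 is false.

Statement 2: In symbols: not (not (Q xor not P) -> not R)

not P = not False = True
Q xor not P = False xor True = True
not (Q xor not P) = not True = False
not R = not False = True
not (Q xor not P) -> not R = False -> True = True
not (not (Q xor not P) -> not R) = not True = False
Thus Statement 2 is false.

Statement 3: In symbols: not (R iff ((not P -> Q) nor not R))

not P = not False = True
not P -> Q = True -> False = False
not R = not False = True
(not P -> Q) nor not R = False nor True = False
R iff ((not P -> Q) nor not R) = False iff False = True
not (R iff ((not P -> Q) nor not R)) = not True = False
Thus Statement 3 is false.

0 of the 3 statements are true (none).

0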